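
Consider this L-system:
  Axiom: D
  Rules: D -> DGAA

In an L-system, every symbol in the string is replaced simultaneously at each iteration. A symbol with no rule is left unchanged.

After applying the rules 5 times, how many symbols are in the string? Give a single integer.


Step 0: length = 1
Step 1: length = 4
Step 2: length = 7
Step 3: length = 10
Step 4: length = 13
Step 5: length = 16

Answer: 16


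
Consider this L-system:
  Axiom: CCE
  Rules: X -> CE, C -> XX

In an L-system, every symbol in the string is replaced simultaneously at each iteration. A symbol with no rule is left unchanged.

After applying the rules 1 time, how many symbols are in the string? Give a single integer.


Answer: 5

Derivation:
Step 0: length = 3
Step 1: length = 5


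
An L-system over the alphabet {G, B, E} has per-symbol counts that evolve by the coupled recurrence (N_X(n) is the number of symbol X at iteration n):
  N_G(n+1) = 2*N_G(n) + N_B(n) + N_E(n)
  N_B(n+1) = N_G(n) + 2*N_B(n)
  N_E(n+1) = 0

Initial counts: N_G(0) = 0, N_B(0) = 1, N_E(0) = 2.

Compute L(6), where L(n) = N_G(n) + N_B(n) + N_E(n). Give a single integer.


Answer: 1215

Derivation:
Step 0: N_G=0, N_B=1, N_E=2, L=3
Step 1: N_G=3, N_B=2, N_E=0, L=5
Step 2: N_G=8, N_B=7, N_E=0, L=15
Step 3: N_G=23, N_B=22, N_E=0, L=45
Step 4: N_G=68, N_B=67, N_E=0, L=135
Step 5: N_G=203, N_B=202, N_E=0, L=405
Step 6: N_G=608, N_B=607, N_E=0, L=1215


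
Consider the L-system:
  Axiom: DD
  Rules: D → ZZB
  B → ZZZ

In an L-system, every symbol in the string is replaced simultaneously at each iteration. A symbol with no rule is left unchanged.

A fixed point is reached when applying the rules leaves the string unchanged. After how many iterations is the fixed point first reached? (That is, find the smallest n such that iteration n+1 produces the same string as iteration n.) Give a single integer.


Step 0: DD
Step 1: ZZBZZB
Step 2: ZZZZZZZZZZ
Step 3: ZZZZZZZZZZ  (unchanged — fixed point at step 2)

Answer: 2


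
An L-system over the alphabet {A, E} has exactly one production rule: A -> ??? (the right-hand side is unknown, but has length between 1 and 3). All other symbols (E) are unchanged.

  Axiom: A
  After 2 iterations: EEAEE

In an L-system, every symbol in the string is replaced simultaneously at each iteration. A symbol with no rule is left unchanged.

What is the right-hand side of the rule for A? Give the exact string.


Answer: EAE

Derivation:
Trying A -> EAE:
  Step 0: A
  Step 1: EAE
  Step 2: EEAEE
Matches the given result.


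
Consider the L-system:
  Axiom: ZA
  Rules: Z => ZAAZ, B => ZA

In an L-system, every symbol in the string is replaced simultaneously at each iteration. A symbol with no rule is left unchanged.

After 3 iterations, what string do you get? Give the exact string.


Answer: ZAAZAAZAAZAAZAAZAAZAAZA

Derivation:
Step 0: ZA
Step 1: ZAAZA
Step 2: ZAAZAAZAAZA
Step 3: ZAAZAAZAAZAAZAAZAAZAAZA


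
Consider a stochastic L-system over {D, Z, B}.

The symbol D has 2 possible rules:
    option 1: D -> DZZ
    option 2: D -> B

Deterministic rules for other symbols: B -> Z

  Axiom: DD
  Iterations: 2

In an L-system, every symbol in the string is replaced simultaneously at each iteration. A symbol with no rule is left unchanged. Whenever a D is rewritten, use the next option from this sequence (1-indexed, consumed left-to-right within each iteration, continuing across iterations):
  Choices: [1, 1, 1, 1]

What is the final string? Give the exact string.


Answer: DZZZZDZZZZ

Derivation:
Step 0: DD
Step 1: DZZDZZ  (used choices [1, 1])
Step 2: DZZZZDZZZZ  (used choices [1, 1])


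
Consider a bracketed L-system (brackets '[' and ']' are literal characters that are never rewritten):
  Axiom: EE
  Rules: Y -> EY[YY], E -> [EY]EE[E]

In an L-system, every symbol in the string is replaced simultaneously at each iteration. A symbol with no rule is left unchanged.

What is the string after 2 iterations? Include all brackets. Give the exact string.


Step 0: EE
Step 1: [EY]EE[E][EY]EE[E]
Step 2: [[EY]EE[E]EY[YY]][EY]EE[E][EY]EE[E][[EY]EE[E]][[EY]EE[E]EY[YY]][EY]EE[E][EY]EE[E][[EY]EE[E]]

Answer: [[EY]EE[E]EY[YY]][EY]EE[E][EY]EE[E][[EY]EE[E]][[EY]EE[E]EY[YY]][EY]EE[E][EY]EE[E][[EY]EE[E]]


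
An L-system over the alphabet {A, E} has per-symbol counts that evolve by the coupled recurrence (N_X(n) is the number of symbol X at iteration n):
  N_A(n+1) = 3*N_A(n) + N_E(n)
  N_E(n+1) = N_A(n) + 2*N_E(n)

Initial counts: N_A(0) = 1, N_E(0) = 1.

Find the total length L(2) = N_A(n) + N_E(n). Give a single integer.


Answer: 25

Derivation:
Step 0: N_A=1, N_E=1, L=2
Step 1: N_A=4, N_E=3, L=7
Step 2: N_A=15, N_E=10, L=25


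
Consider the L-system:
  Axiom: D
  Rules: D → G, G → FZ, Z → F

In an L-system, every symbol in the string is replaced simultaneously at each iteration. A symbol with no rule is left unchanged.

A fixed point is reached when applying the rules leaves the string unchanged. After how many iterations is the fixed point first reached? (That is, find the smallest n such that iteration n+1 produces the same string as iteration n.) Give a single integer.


Step 0: D
Step 1: G
Step 2: FZ
Step 3: FF
Step 4: FF  (unchanged — fixed point at step 3)

Answer: 3


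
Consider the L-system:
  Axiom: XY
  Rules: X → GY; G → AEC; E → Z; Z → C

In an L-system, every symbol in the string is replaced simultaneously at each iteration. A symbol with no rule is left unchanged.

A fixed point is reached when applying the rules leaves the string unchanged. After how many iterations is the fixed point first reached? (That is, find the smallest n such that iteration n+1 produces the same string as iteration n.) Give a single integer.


Answer: 4

Derivation:
Step 0: XY
Step 1: GYY
Step 2: AECYY
Step 3: AZCYY
Step 4: ACCYY
Step 5: ACCYY  (unchanged — fixed point at step 4)


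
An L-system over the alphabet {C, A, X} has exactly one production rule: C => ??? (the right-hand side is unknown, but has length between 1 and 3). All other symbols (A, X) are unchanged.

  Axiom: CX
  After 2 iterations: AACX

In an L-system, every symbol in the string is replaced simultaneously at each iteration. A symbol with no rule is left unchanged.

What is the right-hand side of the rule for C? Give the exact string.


Answer: AC

Derivation:
Trying C => AC:
  Step 0: CX
  Step 1: ACX
  Step 2: AACX
Matches the given result.


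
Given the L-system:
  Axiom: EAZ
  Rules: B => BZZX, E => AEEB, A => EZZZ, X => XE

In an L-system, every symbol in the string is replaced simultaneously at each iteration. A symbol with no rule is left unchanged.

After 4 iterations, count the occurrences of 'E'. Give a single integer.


Answer: 48

Derivation:
Step 0: EAZ  (1 'E')
Step 1: AEEBEZZZZ  (3 'E')
Step 2: EZZZAEEBAEEBBZZXAEEBZZZZ  (7 'E')
Step 3: AEEBZZZEZZZAEEBAEEBBZZXEZZZAEEBAEEBBZZXBZZXZZXEEZZZAEEBAEEBBZZXZZZZ  (18 'E')
Step 4: EZZZAEEBAEEBBZZXZZZAEEBZZZEZZZAEEBAEEBBZZXEZZZAEEBAEEBBZZXBZZXZZXEAEEBZZZEZZZAEEBAEEBBZZXEZZZAEEBAEEBBZZXBZZXZZXEBZZXZZXEZZXEAEEBAEEBZZZEZZZAEEBAEEBBZZXEZZZAEEBAEEBBZZXBZZXZZXEZZZZ  (48 'E')


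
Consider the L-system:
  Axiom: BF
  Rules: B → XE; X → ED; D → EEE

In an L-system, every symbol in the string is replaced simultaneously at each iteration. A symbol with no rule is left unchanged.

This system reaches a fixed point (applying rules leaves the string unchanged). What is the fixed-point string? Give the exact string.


Answer: EEEEEF

Derivation:
Step 0: BF
Step 1: XEF
Step 2: EDEF
Step 3: EEEEEF
Step 4: EEEEEF  (unchanged — fixed point at step 3)


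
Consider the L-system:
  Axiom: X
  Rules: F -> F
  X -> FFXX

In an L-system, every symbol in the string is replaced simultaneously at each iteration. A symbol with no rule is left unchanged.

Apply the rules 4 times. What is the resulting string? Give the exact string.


Answer: FFFFFFFFXXFFXXFFFFXXFFXXFFFFFFXXFFXXFFFFXXFFXX

Derivation:
Step 0: X
Step 1: FFXX
Step 2: FFFFXXFFXX
Step 3: FFFFFFXXFFXXFFFFXXFFXX
Step 4: FFFFFFFFXXFFXXFFFFXXFFXXFFFFFFXXFFXXFFFFXXFFXX


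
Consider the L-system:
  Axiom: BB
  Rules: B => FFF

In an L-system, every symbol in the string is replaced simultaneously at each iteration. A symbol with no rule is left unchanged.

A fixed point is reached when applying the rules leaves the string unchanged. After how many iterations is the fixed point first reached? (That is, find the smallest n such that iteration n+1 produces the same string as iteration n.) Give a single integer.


Answer: 1

Derivation:
Step 0: BB
Step 1: FFFFFF
Step 2: FFFFFF  (unchanged — fixed point at step 1)


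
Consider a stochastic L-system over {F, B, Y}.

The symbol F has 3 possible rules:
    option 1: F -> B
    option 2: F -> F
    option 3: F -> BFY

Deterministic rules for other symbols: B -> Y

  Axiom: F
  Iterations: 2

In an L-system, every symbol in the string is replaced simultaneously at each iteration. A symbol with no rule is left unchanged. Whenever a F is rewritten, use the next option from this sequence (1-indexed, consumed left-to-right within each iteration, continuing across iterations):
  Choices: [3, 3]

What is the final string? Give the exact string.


Answer: YBFYY

Derivation:
Step 0: F
Step 1: BFY  (used choices [3])
Step 2: YBFYY  (used choices [3])


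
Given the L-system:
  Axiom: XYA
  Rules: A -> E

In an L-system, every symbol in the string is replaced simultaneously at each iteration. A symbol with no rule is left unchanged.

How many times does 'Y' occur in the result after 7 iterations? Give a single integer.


Step 0: XYA  (1 'Y')
Step 1: XYE  (1 'Y')
Step 2: XYE  (1 'Y')
Step 3: XYE  (1 'Y')
Step 4: XYE  (1 'Y')
Step 5: XYE  (1 'Y')
Step 6: XYE  (1 'Y')
Step 7: XYE  (1 'Y')

Answer: 1


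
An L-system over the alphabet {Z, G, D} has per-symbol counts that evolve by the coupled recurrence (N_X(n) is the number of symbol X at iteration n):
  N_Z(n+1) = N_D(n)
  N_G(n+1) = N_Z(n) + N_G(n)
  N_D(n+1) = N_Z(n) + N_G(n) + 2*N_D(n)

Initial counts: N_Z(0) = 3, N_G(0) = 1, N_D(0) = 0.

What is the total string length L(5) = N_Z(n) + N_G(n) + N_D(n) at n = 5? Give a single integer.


Step 0: N_Z=3, N_G=1, N_D=0, L=4
Step 1: N_Z=0, N_G=4, N_D=4, L=8
Step 2: N_Z=4, N_G=4, N_D=12, L=20
Step 3: N_Z=12, N_G=8, N_D=32, L=52
Step 4: N_Z=32, N_G=20, N_D=84, L=136
Step 5: N_Z=84, N_G=52, N_D=220, L=356

Answer: 356


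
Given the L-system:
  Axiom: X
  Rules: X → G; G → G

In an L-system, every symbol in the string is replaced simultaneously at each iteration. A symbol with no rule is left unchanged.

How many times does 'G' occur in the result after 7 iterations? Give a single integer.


Step 0: X  (0 'G')
Step 1: G  (1 'G')
Step 2: G  (1 'G')
Step 3: G  (1 'G')
Step 4: G  (1 'G')
Step 5: G  (1 'G')
Step 6: G  (1 'G')
Step 7: G  (1 'G')

Answer: 1


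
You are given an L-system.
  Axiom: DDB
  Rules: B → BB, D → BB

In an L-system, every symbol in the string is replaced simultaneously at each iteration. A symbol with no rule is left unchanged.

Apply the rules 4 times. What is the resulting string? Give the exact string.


Answer: BBBBBBBBBBBBBBBBBBBBBBBBBBBBBBBBBBBBBBBBBBBBBBBB

Derivation:
Step 0: DDB
Step 1: BBBBBB
Step 2: BBBBBBBBBBBB
Step 3: BBBBBBBBBBBBBBBBBBBBBBBB
Step 4: BBBBBBBBBBBBBBBBBBBBBBBBBBBBBBBBBBBBBBBBBBBBBBBB


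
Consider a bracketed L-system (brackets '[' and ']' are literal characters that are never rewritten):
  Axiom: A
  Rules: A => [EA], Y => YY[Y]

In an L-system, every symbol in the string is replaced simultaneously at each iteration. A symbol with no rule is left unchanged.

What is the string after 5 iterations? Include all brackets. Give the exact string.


Step 0: A
Step 1: [EA]
Step 2: [E[EA]]
Step 3: [E[E[EA]]]
Step 4: [E[E[E[EA]]]]
Step 5: [E[E[E[E[EA]]]]]

Answer: [E[E[E[E[EA]]]]]


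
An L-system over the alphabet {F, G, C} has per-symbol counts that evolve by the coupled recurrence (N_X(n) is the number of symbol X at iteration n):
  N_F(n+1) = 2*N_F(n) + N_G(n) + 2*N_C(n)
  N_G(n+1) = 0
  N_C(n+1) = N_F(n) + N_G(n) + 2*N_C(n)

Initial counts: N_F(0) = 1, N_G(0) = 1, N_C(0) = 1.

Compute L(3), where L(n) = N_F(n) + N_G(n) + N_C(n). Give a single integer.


Answer: 106

Derivation:
Step 0: N_F=1, N_G=1, N_C=1, L=3
Step 1: N_F=5, N_G=0, N_C=4, L=9
Step 2: N_F=18, N_G=0, N_C=13, L=31
Step 3: N_F=62, N_G=0, N_C=44, L=106


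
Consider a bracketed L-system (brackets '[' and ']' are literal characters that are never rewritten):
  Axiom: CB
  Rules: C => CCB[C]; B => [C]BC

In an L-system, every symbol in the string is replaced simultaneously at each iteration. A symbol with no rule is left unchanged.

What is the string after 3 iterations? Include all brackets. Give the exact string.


Step 0: CB
Step 1: CCB[C][C]BC
Step 2: CCB[C]CCB[C][C]BC[CCB[C]][CCB[C]][C]BCCCB[C]
Step 3: CCB[C]CCB[C][C]BC[CCB[C]]CCB[C]CCB[C][C]BC[CCB[C]][CCB[C]][C]BCCCB[C][CCB[C]CCB[C][C]BC[CCB[C]]][CCB[C]CCB[C][C]BC[CCB[C]]][CCB[C]][C]BCCCB[C]CCB[C]CCB[C][C]BC[CCB[C]]

Answer: CCB[C]CCB[C][C]BC[CCB[C]]CCB[C]CCB[C][C]BC[CCB[C]][CCB[C]][C]BCCCB[C][CCB[C]CCB[C][C]BC[CCB[C]]][CCB[C]CCB[C][C]BC[CCB[C]]][CCB[C]][C]BCCCB[C]CCB[C]CCB[C][C]BC[CCB[C]]


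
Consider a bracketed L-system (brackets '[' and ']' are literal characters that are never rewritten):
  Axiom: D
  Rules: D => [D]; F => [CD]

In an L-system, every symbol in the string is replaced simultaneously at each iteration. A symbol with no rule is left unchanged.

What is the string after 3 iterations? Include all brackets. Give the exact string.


Step 0: D
Step 1: [D]
Step 2: [[D]]
Step 3: [[[D]]]

Answer: [[[D]]]


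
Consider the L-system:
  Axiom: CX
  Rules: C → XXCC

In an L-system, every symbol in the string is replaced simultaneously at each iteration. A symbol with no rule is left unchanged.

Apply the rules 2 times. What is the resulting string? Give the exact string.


Answer: XXXXCCXXCCX

Derivation:
Step 0: CX
Step 1: XXCCX
Step 2: XXXXCCXXCCX


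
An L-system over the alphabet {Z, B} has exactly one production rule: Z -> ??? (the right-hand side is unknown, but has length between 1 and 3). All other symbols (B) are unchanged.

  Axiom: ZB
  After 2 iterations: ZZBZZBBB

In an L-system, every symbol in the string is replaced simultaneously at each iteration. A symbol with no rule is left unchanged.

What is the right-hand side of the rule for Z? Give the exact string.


Trying Z -> ZZB:
  Step 0: ZB
  Step 1: ZZBB
  Step 2: ZZBZZBBB
Matches the given result.

Answer: ZZB


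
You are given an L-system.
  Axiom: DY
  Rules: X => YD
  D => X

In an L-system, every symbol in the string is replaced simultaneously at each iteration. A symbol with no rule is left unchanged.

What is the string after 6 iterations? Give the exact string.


Step 0: DY
Step 1: XY
Step 2: YDY
Step 3: YXY
Step 4: YYDY
Step 5: YYXY
Step 6: YYYDY

Answer: YYYDY


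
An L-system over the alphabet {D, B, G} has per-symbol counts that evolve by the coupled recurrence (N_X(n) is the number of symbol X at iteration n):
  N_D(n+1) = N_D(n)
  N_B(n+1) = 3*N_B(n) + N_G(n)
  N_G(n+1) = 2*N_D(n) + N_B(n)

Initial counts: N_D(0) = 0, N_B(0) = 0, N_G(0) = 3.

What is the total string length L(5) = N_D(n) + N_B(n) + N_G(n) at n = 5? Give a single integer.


Step 0: N_D=0, N_B=0, N_G=3, L=3
Step 1: N_D=0, N_B=3, N_G=0, L=3
Step 2: N_D=0, N_B=9, N_G=3, L=12
Step 3: N_D=0, N_B=30, N_G=9, L=39
Step 4: N_D=0, N_B=99, N_G=30, L=129
Step 5: N_D=0, N_B=327, N_G=99, L=426

Answer: 426


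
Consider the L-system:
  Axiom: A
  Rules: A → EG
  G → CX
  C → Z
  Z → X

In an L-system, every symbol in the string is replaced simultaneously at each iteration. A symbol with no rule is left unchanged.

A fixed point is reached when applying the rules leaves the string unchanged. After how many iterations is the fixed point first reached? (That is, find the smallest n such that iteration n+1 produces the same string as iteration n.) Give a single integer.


Step 0: A
Step 1: EG
Step 2: ECX
Step 3: EZX
Step 4: EXX
Step 5: EXX  (unchanged — fixed point at step 4)

Answer: 4


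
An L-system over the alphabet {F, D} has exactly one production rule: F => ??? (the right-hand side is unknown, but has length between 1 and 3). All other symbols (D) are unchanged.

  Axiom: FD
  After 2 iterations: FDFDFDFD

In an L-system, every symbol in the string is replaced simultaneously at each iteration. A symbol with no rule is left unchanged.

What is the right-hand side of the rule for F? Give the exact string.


Trying F => FDF:
  Step 0: FD
  Step 1: FDFD
  Step 2: FDFDFDFD
Matches the given result.

Answer: FDF


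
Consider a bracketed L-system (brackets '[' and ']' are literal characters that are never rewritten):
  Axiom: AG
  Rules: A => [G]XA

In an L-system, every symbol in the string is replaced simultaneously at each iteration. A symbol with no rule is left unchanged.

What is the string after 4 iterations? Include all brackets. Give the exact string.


Step 0: AG
Step 1: [G]XAG
Step 2: [G]X[G]XAG
Step 3: [G]X[G]X[G]XAG
Step 4: [G]X[G]X[G]X[G]XAG

Answer: [G]X[G]X[G]X[G]XAG


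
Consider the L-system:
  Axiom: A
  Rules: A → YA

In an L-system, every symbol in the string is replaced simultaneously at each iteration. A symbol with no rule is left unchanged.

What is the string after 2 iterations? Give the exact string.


Answer: YYA

Derivation:
Step 0: A
Step 1: YA
Step 2: YYA


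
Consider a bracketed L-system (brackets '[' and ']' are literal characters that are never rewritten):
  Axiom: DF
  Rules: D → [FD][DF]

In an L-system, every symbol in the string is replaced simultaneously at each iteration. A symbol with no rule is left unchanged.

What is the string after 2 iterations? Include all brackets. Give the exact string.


Answer: [F[FD][DF]][[FD][DF]F]F

Derivation:
Step 0: DF
Step 1: [FD][DF]F
Step 2: [F[FD][DF]][[FD][DF]F]F


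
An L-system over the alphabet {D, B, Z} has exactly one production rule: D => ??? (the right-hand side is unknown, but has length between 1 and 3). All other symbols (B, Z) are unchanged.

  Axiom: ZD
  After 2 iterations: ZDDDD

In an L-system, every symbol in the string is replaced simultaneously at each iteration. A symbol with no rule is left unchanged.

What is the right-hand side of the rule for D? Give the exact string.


Trying D => DD:
  Step 0: ZD
  Step 1: ZDD
  Step 2: ZDDDD
Matches the given result.

Answer: DD


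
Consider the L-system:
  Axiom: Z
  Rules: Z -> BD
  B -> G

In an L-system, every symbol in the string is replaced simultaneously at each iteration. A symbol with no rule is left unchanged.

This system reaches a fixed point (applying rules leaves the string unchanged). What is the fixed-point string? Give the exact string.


Step 0: Z
Step 1: BD
Step 2: GD
Step 3: GD  (unchanged — fixed point at step 2)

Answer: GD


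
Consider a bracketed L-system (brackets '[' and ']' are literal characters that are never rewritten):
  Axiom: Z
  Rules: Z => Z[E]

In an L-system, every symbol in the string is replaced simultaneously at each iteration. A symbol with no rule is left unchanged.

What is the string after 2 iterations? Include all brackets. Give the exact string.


Step 0: Z
Step 1: Z[E]
Step 2: Z[E][E]

Answer: Z[E][E]


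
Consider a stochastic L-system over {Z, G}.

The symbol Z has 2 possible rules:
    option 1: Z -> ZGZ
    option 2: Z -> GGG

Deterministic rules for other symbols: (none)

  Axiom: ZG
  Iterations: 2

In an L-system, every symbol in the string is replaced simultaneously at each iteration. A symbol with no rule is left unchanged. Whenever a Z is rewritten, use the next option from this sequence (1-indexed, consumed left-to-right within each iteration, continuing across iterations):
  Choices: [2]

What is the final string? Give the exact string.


Answer: GGGG

Derivation:
Step 0: ZG
Step 1: GGGG  (used choices [2])
Step 2: GGGG  (used choices [])


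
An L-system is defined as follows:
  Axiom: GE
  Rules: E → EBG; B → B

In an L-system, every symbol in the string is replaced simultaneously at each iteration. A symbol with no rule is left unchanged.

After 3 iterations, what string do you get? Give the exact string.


Step 0: GE
Step 1: GEBG
Step 2: GEBGBG
Step 3: GEBGBGBG

Answer: GEBGBGBG


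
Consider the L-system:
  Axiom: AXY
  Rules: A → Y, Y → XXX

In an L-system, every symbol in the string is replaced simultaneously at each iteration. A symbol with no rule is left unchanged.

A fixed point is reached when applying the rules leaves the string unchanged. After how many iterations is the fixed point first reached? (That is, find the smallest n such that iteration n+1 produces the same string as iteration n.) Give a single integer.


Step 0: AXY
Step 1: YXXXX
Step 2: XXXXXXX
Step 3: XXXXXXX  (unchanged — fixed point at step 2)

Answer: 2


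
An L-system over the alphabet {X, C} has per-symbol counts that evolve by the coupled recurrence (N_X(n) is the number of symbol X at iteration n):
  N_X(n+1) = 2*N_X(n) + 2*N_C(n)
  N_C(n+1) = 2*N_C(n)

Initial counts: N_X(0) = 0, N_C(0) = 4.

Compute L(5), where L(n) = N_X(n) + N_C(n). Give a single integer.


Step 0: N_X=0, N_C=4, L=4
Step 1: N_X=8, N_C=8, L=16
Step 2: N_X=32, N_C=16, L=48
Step 3: N_X=96, N_C=32, L=128
Step 4: N_X=256, N_C=64, L=320
Step 5: N_X=640, N_C=128, L=768

Answer: 768


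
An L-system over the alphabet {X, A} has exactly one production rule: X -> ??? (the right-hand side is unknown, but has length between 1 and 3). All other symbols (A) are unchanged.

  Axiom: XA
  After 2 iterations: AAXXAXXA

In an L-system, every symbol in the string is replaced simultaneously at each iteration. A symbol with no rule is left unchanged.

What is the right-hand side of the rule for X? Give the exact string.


Answer: AXX

Derivation:
Trying X -> AXX:
  Step 0: XA
  Step 1: AXXA
  Step 2: AAXXAXXA
Matches the given result.


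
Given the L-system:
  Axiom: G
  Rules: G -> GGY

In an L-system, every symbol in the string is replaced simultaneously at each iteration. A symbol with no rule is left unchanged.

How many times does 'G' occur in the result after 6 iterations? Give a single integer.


Step 0: G  (1 'G')
Step 1: GGY  (2 'G')
Step 2: GGYGGYY  (4 'G')
Step 3: GGYGGYYGGYGGYYY  (8 'G')
Step 4: GGYGGYYGGYGGYYYGGYGGYYGGYGGYYYY  (16 'G')
Step 5: GGYGGYYGGYGGYYYGGYGGYYGGYGGYYYYGGYGGYYGGYGGYYYGGYGGYYGGYGGYYYYY  (32 'G')
Step 6: GGYGGYYGGYGGYYYGGYGGYYGGYGGYYYYGGYGGYYGGYGGYYYGGYGGYYGGYGGYYYYYGGYGGYYGGYGGYYYGGYGGYYGGYGGYYYYGGYGGYYGGYGGYYYGGYGGYYGGYGGYYYYYY  (64 'G')

Answer: 64


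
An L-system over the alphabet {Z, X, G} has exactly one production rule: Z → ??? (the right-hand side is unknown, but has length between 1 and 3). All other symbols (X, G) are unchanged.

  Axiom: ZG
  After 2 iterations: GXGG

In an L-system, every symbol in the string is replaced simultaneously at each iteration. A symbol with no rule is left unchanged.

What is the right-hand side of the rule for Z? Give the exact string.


Trying Z → GXG:
  Step 0: ZG
  Step 1: GXGG
  Step 2: GXGG
Matches the given result.

Answer: GXG


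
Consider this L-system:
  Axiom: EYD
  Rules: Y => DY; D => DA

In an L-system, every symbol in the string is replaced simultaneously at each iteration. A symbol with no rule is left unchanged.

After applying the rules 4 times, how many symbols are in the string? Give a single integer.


Step 0: length = 3
Step 1: length = 5
Step 2: length = 8
Step 3: length = 12
Step 4: length = 17

Answer: 17


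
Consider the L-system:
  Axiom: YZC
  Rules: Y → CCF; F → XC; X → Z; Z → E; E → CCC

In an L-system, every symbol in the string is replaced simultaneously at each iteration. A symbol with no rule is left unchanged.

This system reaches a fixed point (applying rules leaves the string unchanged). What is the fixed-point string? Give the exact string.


Answer: CCCCCCCCCC

Derivation:
Step 0: YZC
Step 1: CCFEC
Step 2: CCXCCCCC
Step 3: CCZCCCCC
Step 4: CCECCCCC
Step 5: CCCCCCCCCC
Step 6: CCCCCCCCCC  (unchanged — fixed point at step 5)


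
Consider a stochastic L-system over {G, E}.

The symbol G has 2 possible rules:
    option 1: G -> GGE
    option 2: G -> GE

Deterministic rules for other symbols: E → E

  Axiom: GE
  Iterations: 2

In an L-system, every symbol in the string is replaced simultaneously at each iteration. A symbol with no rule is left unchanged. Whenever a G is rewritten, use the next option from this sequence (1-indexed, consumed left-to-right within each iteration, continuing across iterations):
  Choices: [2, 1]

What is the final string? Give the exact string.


Answer: GGEEE

Derivation:
Step 0: GE
Step 1: GEE  (used choices [2])
Step 2: GGEEE  (used choices [1])


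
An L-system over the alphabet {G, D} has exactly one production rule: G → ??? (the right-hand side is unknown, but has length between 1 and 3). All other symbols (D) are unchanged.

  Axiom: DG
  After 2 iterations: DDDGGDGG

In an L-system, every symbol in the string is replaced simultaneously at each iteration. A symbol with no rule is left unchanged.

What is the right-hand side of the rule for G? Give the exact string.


Trying G → DGG:
  Step 0: DG
  Step 1: DDGG
  Step 2: DDDGGDGG
Matches the given result.

Answer: DGG


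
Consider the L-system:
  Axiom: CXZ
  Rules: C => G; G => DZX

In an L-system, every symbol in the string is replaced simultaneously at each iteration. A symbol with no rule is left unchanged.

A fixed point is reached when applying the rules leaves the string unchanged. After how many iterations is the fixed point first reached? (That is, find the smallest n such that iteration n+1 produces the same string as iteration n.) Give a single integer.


Step 0: CXZ
Step 1: GXZ
Step 2: DZXXZ
Step 3: DZXXZ  (unchanged — fixed point at step 2)

Answer: 2


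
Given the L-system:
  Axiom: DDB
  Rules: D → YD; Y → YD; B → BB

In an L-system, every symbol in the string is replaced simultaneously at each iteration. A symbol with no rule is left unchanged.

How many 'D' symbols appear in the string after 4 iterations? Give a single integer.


Step 0: DDB  (2 'D')
Step 1: YDYDBB  (2 'D')
Step 2: YDYDYDYDBBBB  (4 'D')
Step 3: YDYDYDYDYDYDYDYDBBBBBBBB  (8 'D')
Step 4: YDYDYDYDYDYDYDYDYDYDYDYDYDYDYDYDBBBBBBBBBBBBBBBB  (16 'D')

Answer: 16


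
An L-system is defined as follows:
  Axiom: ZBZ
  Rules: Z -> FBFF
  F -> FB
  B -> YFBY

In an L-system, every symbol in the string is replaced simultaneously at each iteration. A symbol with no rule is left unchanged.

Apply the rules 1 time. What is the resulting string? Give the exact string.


Answer: FBFFYFBYFBFF

Derivation:
Step 0: ZBZ
Step 1: FBFFYFBYFBFF


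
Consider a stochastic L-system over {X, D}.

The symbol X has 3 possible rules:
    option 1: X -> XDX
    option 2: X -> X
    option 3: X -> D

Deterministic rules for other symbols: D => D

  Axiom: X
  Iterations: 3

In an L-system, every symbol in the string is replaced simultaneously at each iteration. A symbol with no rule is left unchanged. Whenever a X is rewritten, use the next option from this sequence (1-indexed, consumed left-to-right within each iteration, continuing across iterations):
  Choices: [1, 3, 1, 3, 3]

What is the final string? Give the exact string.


Step 0: X
Step 1: XDX  (used choices [1])
Step 2: DDXDX  (used choices [3, 1])
Step 3: DDDDD  (used choices [3, 3])

Answer: DDDDD


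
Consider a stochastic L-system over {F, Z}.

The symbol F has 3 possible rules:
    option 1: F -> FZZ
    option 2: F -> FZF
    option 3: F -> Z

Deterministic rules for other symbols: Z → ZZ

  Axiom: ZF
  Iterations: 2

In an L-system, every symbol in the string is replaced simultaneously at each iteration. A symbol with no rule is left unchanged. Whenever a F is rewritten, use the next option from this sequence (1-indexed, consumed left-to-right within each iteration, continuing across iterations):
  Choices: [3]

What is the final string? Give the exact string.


Step 0: ZF
Step 1: ZZZ  (used choices [3])
Step 2: ZZZZZZ  (used choices [])

Answer: ZZZZZZ


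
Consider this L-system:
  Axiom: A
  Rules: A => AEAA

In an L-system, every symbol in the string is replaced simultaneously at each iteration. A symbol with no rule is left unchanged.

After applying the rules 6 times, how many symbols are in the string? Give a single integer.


Step 0: length = 1
Step 1: length = 4
Step 2: length = 13
Step 3: length = 40
Step 4: length = 121
Step 5: length = 364
Step 6: length = 1093

Answer: 1093


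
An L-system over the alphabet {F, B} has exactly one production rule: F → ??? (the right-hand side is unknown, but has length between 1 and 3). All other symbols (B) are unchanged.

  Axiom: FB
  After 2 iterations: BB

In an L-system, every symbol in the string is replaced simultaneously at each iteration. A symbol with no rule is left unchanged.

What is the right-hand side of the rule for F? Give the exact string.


Trying F → B:
  Step 0: FB
  Step 1: BB
  Step 2: BB
Matches the given result.

Answer: B


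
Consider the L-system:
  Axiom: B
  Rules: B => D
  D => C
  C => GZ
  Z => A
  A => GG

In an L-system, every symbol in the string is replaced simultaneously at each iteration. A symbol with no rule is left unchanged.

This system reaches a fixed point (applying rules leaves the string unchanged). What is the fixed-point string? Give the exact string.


Answer: GGG

Derivation:
Step 0: B
Step 1: D
Step 2: C
Step 3: GZ
Step 4: GA
Step 5: GGG
Step 6: GGG  (unchanged — fixed point at step 5)


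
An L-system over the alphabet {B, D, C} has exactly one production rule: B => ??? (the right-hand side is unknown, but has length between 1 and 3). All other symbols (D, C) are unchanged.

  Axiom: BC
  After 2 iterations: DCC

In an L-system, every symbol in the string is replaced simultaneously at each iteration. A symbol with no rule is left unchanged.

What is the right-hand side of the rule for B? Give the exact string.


Trying B => DC:
  Step 0: BC
  Step 1: DCC
  Step 2: DCC
Matches the given result.

Answer: DC


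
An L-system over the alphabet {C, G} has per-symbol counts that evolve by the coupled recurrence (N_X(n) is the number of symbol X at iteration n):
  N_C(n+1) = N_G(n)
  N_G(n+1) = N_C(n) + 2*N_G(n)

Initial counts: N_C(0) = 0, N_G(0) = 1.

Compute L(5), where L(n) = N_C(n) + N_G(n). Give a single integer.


Step 0: N_C=0, N_G=1, L=1
Step 1: N_C=1, N_G=2, L=3
Step 2: N_C=2, N_G=5, L=7
Step 3: N_C=5, N_G=12, L=17
Step 4: N_C=12, N_G=29, L=41
Step 5: N_C=29, N_G=70, L=99

Answer: 99


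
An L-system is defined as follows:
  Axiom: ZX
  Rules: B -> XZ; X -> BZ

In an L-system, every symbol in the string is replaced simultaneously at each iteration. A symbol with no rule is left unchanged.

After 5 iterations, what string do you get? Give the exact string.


Step 0: ZX
Step 1: ZBZ
Step 2: ZXZZ
Step 3: ZBZZZ
Step 4: ZXZZZZ
Step 5: ZBZZZZZ

Answer: ZBZZZZZ


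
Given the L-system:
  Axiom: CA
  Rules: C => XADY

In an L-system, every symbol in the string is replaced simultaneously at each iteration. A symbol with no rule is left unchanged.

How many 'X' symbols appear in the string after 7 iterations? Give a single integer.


Step 0: CA  (0 'X')
Step 1: XADYA  (1 'X')
Step 2: XADYA  (1 'X')
Step 3: XADYA  (1 'X')
Step 4: XADYA  (1 'X')
Step 5: XADYA  (1 'X')
Step 6: XADYA  (1 'X')
Step 7: XADYA  (1 'X')

Answer: 1


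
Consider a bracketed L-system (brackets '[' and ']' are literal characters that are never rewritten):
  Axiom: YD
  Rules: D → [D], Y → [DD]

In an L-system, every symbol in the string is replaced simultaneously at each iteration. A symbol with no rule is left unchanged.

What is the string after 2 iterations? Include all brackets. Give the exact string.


Step 0: YD
Step 1: [DD][D]
Step 2: [[D][D]][[D]]

Answer: [[D][D]][[D]]


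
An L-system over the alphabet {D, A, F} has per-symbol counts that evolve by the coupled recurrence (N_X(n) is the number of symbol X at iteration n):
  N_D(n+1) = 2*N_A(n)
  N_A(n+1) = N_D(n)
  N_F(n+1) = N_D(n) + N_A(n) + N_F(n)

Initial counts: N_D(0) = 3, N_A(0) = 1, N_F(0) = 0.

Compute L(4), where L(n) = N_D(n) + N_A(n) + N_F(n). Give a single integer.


Answer: 43

Derivation:
Step 0: N_D=3, N_A=1, N_F=0, L=4
Step 1: N_D=2, N_A=3, N_F=4, L=9
Step 2: N_D=6, N_A=2, N_F=9, L=17
Step 3: N_D=4, N_A=6, N_F=17, L=27
Step 4: N_D=12, N_A=4, N_F=27, L=43


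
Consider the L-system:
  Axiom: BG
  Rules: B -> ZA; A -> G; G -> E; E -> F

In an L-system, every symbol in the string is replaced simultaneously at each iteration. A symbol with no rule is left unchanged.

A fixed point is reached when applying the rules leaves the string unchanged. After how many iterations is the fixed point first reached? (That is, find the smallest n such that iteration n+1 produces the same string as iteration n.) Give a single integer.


Answer: 4

Derivation:
Step 0: BG
Step 1: ZAE
Step 2: ZGF
Step 3: ZEF
Step 4: ZFF
Step 5: ZFF  (unchanged — fixed point at step 4)


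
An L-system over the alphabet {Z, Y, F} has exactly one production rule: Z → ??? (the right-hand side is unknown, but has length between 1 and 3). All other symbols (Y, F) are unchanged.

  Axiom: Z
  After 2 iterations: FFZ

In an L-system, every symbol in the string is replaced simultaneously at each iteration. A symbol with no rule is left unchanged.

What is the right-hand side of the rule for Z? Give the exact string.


Answer: FZ

Derivation:
Trying Z → FZ:
  Step 0: Z
  Step 1: FZ
  Step 2: FFZ
Matches the given result.


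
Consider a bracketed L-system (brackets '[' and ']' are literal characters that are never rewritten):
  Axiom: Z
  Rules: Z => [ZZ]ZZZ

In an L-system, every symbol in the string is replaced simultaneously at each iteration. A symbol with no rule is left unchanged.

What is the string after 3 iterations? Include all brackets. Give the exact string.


Answer: [[[ZZ]ZZZ[ZZ]ZZZ][ZZ]ZZZ[ZZ]ZZZ[ZZ]ZZZ[[ZZ]ZZZ[ZZ]ZZZ][ZZ]ZZZ[ZZ]ZZZ[ZZ]ZZZ][[ZZ]ZZZ[ZZ]ZZZ][ZZ]ZZZ[ZZ]ZZZ[ZZ]ZZZ[[ZZ]ZZZ[ZZ]ZZZ][ZZ]ZZZ[ZZ]ZZZ[ZZ]ZZZ[[ZZ]ZZZ[ZZ]ZZZ][ZZ]ZZZ[ZZ]ZZZ[ZZ]ZZZ

Derivation:
Step 0: Z
Step 1: [ZZ]ZZZ
Step 2: [[ZZ]ZZZ[ZZ]ZZZ][ZZ]ZZZ[ZZ]ZZZ[ZZ]ZZZ
Step 3: [[[ZZ]ZZZ[ZZ]ZZZ][ZZ]ZZZ[ZZ]ZZZ[ZZ]ZZZ[[ZZ]ZZZ[ZZ]ZZZ][ZZ]ZZZ[ZZ]ZZZ[ZZ]ZZZ][[ZZ]ZZZ[ZZ]ZZZ][ZZ]ZZZ[ZZ]ZZZ[ZZ]ZZZ[[ZZ]ZZZ[ZZ]ZZZ][ZZ]ZZZ[ZZ]ZZZ[ZZ]ZZZ[[ZZ]ZZZ[ZZ]ZZZ][ZZ]ZZZ[ZZ]ZZZ[ZZ]ZZZ


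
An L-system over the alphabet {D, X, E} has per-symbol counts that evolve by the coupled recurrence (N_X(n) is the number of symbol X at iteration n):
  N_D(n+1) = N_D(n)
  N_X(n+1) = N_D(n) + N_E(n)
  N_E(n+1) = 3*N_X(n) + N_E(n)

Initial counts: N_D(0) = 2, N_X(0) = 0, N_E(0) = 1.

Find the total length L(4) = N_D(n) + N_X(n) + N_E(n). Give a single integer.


Step 0: N_D=2, N_X=0, N_E=1, L=3
Step 1: N_D=2, N_X=3, N_E=1, L=6
Step 2: N_D=2, N_X=3, N_E=10, L=15
Step 3: N_D=2, N_X=12, N_E=19, L=33
Step 4: N_D=2, N_X=21, N_E=55, L=78

Answer: 78


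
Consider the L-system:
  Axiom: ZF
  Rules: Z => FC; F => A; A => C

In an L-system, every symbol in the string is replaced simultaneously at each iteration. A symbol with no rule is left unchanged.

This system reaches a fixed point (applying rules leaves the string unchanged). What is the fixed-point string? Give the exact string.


Answer: CCC

Derivation:
Step 0: ZF
Step 1: FCA
Step 2: ACC
Step 3: CCC
Step 4: CCC  (unchanged — fixed point at step 3)


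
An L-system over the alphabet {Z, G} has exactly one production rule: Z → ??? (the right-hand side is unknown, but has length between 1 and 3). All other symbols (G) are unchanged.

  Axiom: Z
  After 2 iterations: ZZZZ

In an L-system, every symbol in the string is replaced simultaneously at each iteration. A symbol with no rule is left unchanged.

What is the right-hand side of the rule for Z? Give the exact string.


Trying Z → ZZ:
  Step 0: Z
  Step 1: ZZ
  Step 2: ZZZZ
Matches the given result.

Answer: ZZ


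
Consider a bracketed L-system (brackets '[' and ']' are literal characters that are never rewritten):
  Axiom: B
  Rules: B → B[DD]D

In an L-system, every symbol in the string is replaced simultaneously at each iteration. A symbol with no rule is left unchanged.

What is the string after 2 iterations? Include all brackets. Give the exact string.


Step 0: B
Step 1: B[DD]D
Step 2: B[DD]D[DD]D

Answer: B[DD]D[DD]D


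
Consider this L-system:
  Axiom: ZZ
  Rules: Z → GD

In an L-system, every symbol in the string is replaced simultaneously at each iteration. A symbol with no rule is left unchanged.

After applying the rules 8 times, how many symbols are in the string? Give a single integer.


Answer: 4

Derivation:
Step 0: length = 2
Step 1: length = 4
Step 2: length = 4
Step 3: length = 4
Step 4: length = 4
Step 5: length = 4
Step 6: length = 4
Step 7: length = 4
Step 8: length = 4


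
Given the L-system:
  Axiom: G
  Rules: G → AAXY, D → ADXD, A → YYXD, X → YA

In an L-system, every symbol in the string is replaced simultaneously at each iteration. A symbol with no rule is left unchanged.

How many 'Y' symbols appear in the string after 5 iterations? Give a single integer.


Step 0: G  (0 'Y')
Step 1: AAXY  (1 'Y')
Step 2: YYXDYYXDYAY  (6 'Y')
Step 3: YYYAADXDYYYAADXDYYYXDY  (10 'Y')
Step 4: YYYYYXDYYXDADXDYAADXDYYYYYXDYYXDADXDYAADXDYYYYAADXDY  (21 'Y')
Step 5: YYYYYYAADXDYYYAADXDYYXDADXDYAADXDYYYXDYYXDADXDYAADXDYYYYYYAADXDYYYAADXDYYXDADXDYAADXDYYYXDYYXDADXDYAADXDYYYYYYXDYYXDADXDYAADXDY  (46 'Y')

Answer: 46


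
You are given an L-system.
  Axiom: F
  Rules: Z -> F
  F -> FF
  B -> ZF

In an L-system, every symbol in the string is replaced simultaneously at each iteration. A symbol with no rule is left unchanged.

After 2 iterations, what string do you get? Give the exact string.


Step 0: F
Step 1: FF
Step 2: FFFF

Answer: FFFF


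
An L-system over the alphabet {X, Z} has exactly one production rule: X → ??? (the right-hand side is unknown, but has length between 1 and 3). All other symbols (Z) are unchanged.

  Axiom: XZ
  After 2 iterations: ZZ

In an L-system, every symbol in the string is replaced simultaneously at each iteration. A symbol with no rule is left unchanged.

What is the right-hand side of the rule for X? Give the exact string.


Trying X → Z:
  Step 0: XZ
  Step 1: ZZ
  Step 2: ZZ
Matches the given result.

Answer: Z


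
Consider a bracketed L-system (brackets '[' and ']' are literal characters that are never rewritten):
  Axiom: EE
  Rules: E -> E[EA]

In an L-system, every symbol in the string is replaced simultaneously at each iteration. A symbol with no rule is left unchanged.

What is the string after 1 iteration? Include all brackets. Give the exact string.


Step 0: EE
Step 1: E[EA]E[EA]

Answer: E[EA]E[EA]


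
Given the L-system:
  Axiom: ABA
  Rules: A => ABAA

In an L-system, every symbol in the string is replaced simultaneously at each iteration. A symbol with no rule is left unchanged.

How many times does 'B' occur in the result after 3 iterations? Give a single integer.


Answer: 27

Derivation:
Step 0: ABA  (1 'B')
Step 1: ABAABABAA  (3 'B')
Step 2: ABAABABAAABAABABAABABAAABAA  (9 'B')
Step 3: ABAABABAAABAABABAABABAAABAAABAABABAAABAABABAABABAAABAABABAABABAAABAAABAABABAAABAA  (27 'B')


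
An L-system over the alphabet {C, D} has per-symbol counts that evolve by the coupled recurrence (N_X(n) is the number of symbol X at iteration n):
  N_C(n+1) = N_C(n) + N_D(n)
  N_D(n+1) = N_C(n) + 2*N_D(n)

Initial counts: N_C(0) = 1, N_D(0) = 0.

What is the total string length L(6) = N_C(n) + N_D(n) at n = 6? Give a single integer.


Step 0: N_C=1, N_D=0, L=1
Step 1: N_C=1, N_D=1, L=2
Step 2: N_C=2, N_D=3, L=5
Step 3: N_C=5, N_D=8, L=13
Step 4: N_C=13, N_D=21, L=34
Step 5: N_C=34, N_D=55, L=89
Step 6: N_C=89, N_D=144, L=233

Answer: 233


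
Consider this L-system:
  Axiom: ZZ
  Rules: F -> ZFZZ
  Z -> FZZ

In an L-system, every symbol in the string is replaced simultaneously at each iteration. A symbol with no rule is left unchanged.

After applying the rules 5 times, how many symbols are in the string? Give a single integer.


Answer: 720

Derivation:
Step 0: length = 2
Step 1: length = 6
Step 2: length = 20
Step 3: length = 66
Step 4: length = 218
Step 5: length = 720
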